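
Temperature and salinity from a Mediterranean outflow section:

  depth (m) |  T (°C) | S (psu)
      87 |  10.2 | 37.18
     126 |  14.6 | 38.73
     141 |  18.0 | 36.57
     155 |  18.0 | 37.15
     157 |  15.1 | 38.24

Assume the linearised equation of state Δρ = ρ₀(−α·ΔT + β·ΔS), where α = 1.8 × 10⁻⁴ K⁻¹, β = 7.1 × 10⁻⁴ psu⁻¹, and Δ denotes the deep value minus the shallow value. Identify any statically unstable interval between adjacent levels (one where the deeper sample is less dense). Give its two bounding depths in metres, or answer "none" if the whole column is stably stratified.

Evaluate Δρ/ρ₀ = −αΔT + βΔS across each adjacent pair:
  87–126 m: −αΔT+βΔS = −(1.8 × 10⁻⁴)(+4.4)+(7.1 × 10⁻⁴)(+1.55) = 3.1 × 10⁻⁴ → stable
  126–141 m: −αΔT+βΔS = −(1.8 × 10⁻⁴)(+3.4)+(7.1 × 10⁻⁴)(-2.16) = -2.1 × 10⁻³ → UNSTABLE
  141–155 m: −αΔT+βΔS = −(1.8 × 10⁻⁴)(+0.0)+(7.1 × 10⁻⁴)(+0.58) = 4.1 × 10⁻⁴ → stable
  155–157 m: −αΔT+βΔS = −(1.8 × 10⁻⁴)(-2.9)+(7.1 × 10⁻⁴)(+1.09) = 1.3 × 10⁻³ → stable
The 126–141 m interval has Δρ < 0: lighter water underlies denser water.

126–141 m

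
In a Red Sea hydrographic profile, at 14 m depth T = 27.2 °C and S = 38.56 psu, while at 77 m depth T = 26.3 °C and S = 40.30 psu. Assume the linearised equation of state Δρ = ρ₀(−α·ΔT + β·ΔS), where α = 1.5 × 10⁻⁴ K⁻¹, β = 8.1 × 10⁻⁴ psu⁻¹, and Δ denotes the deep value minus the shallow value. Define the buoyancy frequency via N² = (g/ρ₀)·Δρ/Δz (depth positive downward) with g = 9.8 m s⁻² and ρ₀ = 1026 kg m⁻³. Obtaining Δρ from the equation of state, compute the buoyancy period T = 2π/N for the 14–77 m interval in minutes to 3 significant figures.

6.76 min

ΔT = -0.9 K, ΔS = +1.74 psu (deep − shallow).
Δρ/ρ₀ = −αΔT + βΔS = 1.35 × 10⁻⁴ + 1.4094 × 10⁻³ = 1.5444 × 10⁻³, so Δρ ≈ 1.585 kg m⁻³.
N² = (g/ρ₀)·Δρ/Δz = g·(Δρ/ρ₀)/Δz = 9.8 × 1.5444 × 10⁻³ / 63 = 2.4024 × 10⁻⁴ s⁻².
N = √(2.4024 × 10⁻⁴) = 0.015500 rad s⁻¹ → T = 2π/N = 405.37 s = 6.7562 min ≈ 6.76 min.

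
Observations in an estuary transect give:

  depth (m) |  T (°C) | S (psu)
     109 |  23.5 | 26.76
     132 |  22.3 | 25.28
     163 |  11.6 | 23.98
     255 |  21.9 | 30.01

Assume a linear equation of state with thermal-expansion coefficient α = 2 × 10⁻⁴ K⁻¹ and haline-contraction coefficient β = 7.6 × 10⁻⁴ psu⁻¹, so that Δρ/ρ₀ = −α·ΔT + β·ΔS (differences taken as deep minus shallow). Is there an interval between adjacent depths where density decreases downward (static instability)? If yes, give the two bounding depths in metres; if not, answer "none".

Evaluate Δρ/ρ₀ = −αΔT + βΔS across each adjacent pair:
  109–132 m: −αΔT+βΔS = −(2 × 10⁻⁴)(-1.2)+(7.6 × 10⁻⁴)(-1.48) = -8.8 × 10⁻⁴ → UNSTABLE
  132–163 m: −αΔT+βΔS = −(2 × 10⁻⁴)(-10.7)+(7.6 × 10⁻⁴)(-1.30) = 1.2 × 10⁻³ → stable
  163–255 m: −αΔT+βΔS = −(2 × 10⁻⁴)(+10.3)+(7.6 × 10⁻⁴)(+6.03) = 2.5 × 10⁻³ → stable
The 109–132 m interval has Δρ < 0: lighter water underlies denser water.

109–132 m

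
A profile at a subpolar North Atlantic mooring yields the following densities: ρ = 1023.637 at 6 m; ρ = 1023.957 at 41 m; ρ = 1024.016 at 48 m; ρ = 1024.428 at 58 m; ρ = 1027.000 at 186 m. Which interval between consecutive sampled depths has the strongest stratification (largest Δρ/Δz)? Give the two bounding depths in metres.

Compute the density gradient over each adjacent pair:
  6–41 m: Δρ/Δz = 0.320/35 = 9.1 × 10⁻³ kg m⁻⁴
  41–48 m: Δρ/Δz = 0.059/7 = 8.4 × 10⁻³ kg m⁻⁴
  48–58 m: Δρ/Δz = 0.412/10 = 0.041 kg m⁻⁴
  58–186 m: Δρ/Δz = 2.572/128 = 0.020 kg m⁻⁴
The largest gradient is in the 48–58 m interval — the pycnocline.

48–58 m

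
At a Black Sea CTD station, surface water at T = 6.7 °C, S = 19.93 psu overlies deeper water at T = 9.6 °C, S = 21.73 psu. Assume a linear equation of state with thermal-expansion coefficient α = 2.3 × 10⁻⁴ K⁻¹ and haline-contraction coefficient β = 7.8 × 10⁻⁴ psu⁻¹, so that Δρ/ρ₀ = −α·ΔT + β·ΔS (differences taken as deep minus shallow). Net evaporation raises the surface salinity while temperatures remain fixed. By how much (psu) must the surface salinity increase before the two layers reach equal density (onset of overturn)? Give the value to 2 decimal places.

0.94 psu

Neutral buoyancy requires −α(T_deep − T_surf) + β(S_deep − S_surf′) = 0.
S_surf′ = S_deep − (α/β)·ΔT = 21.73 − (2.3 × 10⁻⁴/7.8 × 10⁻⁴)·(+2.9) = 20.8749 psu.
Increase required: 20.8749 − 19.93 = 0.9449 psu.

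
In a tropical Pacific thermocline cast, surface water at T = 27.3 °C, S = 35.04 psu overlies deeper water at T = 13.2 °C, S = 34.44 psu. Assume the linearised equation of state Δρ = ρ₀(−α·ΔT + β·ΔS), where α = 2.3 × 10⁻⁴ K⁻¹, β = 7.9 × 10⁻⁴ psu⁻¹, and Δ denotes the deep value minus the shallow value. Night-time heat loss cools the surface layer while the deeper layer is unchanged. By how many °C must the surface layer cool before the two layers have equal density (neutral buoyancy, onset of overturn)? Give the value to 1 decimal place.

12.0 °C

Neutral buoyancy requires Δρ = 0, i.e. −α(T_deep − T_surf′) + β(S_deep − S_surf) = 0.
T_surf′ = T_deep − (β/α)·ΔS = 13.2 − (7.9 × 10⁻⁴/2.3 × 10⁻⁴)·(-0.60) = 15.261 °C.
Cooling required: 27.3 − (15.261) = 12.039 °C.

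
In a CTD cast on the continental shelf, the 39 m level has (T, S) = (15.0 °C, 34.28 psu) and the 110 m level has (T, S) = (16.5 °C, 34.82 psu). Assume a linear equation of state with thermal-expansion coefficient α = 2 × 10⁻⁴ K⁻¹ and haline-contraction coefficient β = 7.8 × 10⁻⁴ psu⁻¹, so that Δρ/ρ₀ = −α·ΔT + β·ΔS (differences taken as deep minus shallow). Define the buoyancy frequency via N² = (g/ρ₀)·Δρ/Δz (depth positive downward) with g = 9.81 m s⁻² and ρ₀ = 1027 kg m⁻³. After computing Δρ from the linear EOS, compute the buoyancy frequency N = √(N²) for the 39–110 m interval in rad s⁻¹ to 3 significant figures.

ΔT = +1.5 K, ΔS = +0.54 psu (deep − shallow).
Δρ/ρ₀ = −αΔT + βΔS = -3.00 × 10⁻⁴ + 4.212 × 10⁻⁴ = 1.212 × 10⁻⁴, so Δρ ≈ 0.1245 kg m⁻³.
N² = (g/ρ₀)·Δρ/Δz = g·(Δρ/ρ₀)/Δz = 9.81 × 1.212 × 10⁻⁴ / 71 = 1.6746 × 10⁻⁵ s⁻².
N = √(1.6746 × 10⁻⁵) = 4.0922 × 10⁻³ rad s⁻¹ ≈ 4.09 × 10⁻³ rad s⁻¹.

4.09 × 10⁻³ rad s⁻¹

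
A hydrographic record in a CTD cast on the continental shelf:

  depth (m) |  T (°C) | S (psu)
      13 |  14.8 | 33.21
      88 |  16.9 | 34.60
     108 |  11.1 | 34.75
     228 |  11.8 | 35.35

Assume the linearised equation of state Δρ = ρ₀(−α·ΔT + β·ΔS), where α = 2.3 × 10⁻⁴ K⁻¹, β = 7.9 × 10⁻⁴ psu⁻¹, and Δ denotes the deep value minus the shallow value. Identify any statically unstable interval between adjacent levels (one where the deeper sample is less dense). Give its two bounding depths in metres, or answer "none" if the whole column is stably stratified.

none

Evaluate Δρ/ρ₀ = −αΔT + βΔS across each adjacent pair:
  13–88 m: −αΔT+βΔS = −(2.3 × 10⁻⁴)(+2.1)+(7.9 × 10⁻⁴)(+1.39) = 6.2 × 10⁻⁴ → stable
  88–108 m: −αΔT+βΔS = −(2.3 × 10⁻⁴)(-5.8)+(7.9 × 10⁻⁴)(+0.15) = 1.5 × 10⁻³ → stable
  108–228 m: −αΔT+βΔS = −(2.3 × 10⁻⁴)(+0.7)+(7.9 × 10⁻⁴)(+0.60) = 3.1 × 10⁻⁴ → stable
Every interval has Δρ > 0: the column is stably stratified throughout.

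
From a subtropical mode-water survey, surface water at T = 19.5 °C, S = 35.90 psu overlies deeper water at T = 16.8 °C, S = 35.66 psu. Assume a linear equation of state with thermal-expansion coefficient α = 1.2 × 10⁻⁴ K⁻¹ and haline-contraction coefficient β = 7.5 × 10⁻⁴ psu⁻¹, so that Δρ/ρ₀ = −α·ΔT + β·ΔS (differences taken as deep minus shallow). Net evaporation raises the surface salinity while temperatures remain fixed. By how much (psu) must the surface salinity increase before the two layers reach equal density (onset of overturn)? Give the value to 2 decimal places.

0.19 psu

Neutral buoyancy requires −α(T_deep − T_surf) + β(S_deep − S_surf′) = 0.
S_surf′ = S_deep − (α/β)·ΔT = 35.66 − (1.2 × 10⁻⁴/7.5 × 10⁻⁴)·(-2.7) = 36.0920 psu.
Increase required: 36.0920 − 35.90 = 0.1920 psu.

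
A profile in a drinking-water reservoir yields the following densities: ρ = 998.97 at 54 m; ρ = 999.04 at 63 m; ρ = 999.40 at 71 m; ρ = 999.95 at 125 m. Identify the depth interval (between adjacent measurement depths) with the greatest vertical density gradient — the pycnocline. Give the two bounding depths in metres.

Compute the density gradient over each adjacent pair:
  54–63 m: Δρ/Δz = 0.07/9 = 7.8 × 10⁻³ kg m⁻⁴
  63–71 m: Δρ/Δz = 0.36/8 = 0.045 kg m⁻⁴
  71–125 m: Δρ/Δz = 0.55/54 = 0.010 kg m⁻⁴
The largest gradient is in the 63–71 m interval — the pycnocline.

63–71 m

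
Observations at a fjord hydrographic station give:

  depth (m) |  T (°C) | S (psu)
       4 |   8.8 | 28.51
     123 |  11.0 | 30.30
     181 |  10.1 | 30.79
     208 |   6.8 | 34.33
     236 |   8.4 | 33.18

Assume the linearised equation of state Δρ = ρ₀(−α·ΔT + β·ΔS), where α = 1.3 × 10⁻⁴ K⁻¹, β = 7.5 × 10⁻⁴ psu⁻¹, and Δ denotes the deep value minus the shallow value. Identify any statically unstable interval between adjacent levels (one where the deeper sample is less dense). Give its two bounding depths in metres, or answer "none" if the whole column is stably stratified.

Evaluate Δρ/ρ₀ = −αΔT + βΔS across each adjacent pair:
  4–123 m: −αΔT+βΔS = −(1.3 × 10⁻⁴)(+2.2)+(7.5 × 10⁻⁴)(+1.79) = 1.1 × 10⁻³ → stable
  123–181 m: −αΔT+βΔS = −(1.3 × 10⁻⁴)(-0.9)+(7.5 × 10⁻⁴)(+0.49) = 4.8 × 10⁻⁴ → stable
  181–208 m: −αΔT+βΔS = −(1.3 × 10⁻⁴)(-3.3)+(7.5 × 10⁻⁴)(+3.54) = 3.1 × 10⁻³ → stable
  208–236 m: −αΔT+βΔS = −(1.3 × 10⁻⁴)(+1.6)+(7.5 × 10⁻⁴)(-1.15) = -1.1 × 10⁻³ → UNSTABLE
The 208–236 m interval has Δρ < 0: lighter water underlies denser water.

208–236 m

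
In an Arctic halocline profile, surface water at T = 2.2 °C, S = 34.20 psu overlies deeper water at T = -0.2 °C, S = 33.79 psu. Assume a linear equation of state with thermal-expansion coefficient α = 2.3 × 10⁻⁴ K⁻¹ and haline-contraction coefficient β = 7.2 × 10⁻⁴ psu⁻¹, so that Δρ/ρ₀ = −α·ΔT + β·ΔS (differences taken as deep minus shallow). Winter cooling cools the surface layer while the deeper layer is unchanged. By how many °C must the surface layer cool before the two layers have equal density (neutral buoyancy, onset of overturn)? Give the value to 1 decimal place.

1.1 °C

Neutral buoyancy requires Δρ = 0, i.e. −α(T_deep − T_surf′) + β(S_deep − S_surf) = 0.
T_surf′ = T_deep − (β/α)·ΔS = -0.2 − (7.2 × 10⁻⁴/2.3 × 10⁻⁴)·(-0.41) = 1.083 °C.
Cooling required: 2.2 − (1.083) = 1.117 °C.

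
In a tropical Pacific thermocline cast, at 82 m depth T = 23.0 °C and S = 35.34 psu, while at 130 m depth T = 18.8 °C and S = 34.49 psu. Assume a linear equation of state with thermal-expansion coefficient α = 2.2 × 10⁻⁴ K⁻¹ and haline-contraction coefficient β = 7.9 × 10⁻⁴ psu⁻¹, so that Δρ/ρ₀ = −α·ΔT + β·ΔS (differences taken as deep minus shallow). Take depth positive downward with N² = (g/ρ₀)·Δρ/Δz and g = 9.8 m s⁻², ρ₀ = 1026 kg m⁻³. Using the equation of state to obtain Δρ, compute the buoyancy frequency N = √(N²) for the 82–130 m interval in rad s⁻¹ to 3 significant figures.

ΔT = -4.2 K, ΔS = -0.85 psu (deep − shallow).
Δρ/ρ₀ = −αΔT + βΔS = 9.24 × 10⁻⁴ − 6.715 × 10⁻⁴ = 2.525 × 10⁻⁴, so Δρ ≈ 0.2591 kg m⁻³.
N² = (g/ρ₀)·Δρ/Δz = g·(Δρ/ρ₀)/Δz = 9.8 × 2.525 × 10⁻⁴ / 48 = 5.1552 × 10⁻⁵ s⁻².
N = √(5.1552 × 10⁻⁵) = 7.1800 × 10⁻³ rad s⁻¹ ≈ 7.18 × 10⁻³ rad s⁻¹.

7.18 × 10⁻³ rad s⁻¹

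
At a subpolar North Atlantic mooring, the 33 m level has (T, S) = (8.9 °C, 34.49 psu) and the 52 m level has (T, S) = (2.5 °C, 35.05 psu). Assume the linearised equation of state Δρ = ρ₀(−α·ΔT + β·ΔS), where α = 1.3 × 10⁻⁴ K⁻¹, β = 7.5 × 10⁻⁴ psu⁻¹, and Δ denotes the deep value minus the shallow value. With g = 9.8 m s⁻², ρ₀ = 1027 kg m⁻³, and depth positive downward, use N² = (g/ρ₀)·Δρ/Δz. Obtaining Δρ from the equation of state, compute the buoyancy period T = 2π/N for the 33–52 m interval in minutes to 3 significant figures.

ΔT = -6.4 K, ΔS = +0.56 psu (deep − shallow).
Δρ/ρ₀ = −αΔT + βΔS = 8.32 × 10⁻⁴ + 4.20 × 10⁻⁴ = 1.252 × 10⁻³, so Δρ ≈ 1.286 kg m⁻³.
N² = (g/ρ₀)·Δρ/Δz = g·(Δρ/ρ₀)/Δz = 9.8 × 1.252 × 10⁻³ / 19 = 6.4577 × 10⁻⁴ s⁻².
N = √(6.4577 × 10⁻⁴) = 0.025412 rad s⁻¹ → T = 2π/N = 247.25 s = 4.1208 min ≈ 4.12 min.

4.12 min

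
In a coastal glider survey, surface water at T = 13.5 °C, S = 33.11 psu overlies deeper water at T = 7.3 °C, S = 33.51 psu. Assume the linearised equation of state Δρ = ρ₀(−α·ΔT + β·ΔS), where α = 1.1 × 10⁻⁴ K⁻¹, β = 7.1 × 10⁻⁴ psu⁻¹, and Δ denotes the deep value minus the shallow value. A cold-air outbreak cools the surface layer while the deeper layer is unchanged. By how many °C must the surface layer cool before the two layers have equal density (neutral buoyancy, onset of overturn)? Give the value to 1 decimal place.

8.8 °C

Neutral buoyancy requires Δρ = 0, i.e. −α(T_deep − T_surf′) + β(S_deep − S_surf) = 0.
T_surf′ = T_deep − (β/α)·ΔS = 7.3 − (7.1 × 10⁻⁴/1.1 × 10⁻⁴)·(+0.40) = 4.718 °C.
Cooling required: 13.5 − (4.718) = 8.782 °C.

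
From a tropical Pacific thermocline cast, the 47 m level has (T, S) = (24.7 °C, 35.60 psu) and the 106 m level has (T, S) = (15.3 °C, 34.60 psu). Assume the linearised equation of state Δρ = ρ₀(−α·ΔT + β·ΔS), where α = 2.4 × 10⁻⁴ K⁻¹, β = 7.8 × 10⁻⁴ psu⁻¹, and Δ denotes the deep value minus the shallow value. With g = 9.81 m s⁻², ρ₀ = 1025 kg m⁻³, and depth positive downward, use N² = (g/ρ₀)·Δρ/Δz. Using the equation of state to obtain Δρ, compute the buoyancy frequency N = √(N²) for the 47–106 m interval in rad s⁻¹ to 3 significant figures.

ΔT = -9.4 K, ΔS = -1.00 psu (deep − shallow).
Δρ/ρ₀ = −αΔT + βΔS = 2.256 × 10⁻³ − 7.80 × 10⁻⁴ = 1.476 × 10⁻³, so Δρ ≈ 1.513 kg m⁻³.
N² = (g/ρ₀)·Δρ/Δz = g·(Δρ/ρ₀)/Δz = 9.81 × 1.476 × 10⁻³ / 59 = 2.4542 × 10⁻⁴ s⁻².
N = √(2.4542 × 10⁻⁴) = 0.015666 rad s⁻¹ ≈ 0.0157 rad s⁻¹.

0.0157 rad s⁻¹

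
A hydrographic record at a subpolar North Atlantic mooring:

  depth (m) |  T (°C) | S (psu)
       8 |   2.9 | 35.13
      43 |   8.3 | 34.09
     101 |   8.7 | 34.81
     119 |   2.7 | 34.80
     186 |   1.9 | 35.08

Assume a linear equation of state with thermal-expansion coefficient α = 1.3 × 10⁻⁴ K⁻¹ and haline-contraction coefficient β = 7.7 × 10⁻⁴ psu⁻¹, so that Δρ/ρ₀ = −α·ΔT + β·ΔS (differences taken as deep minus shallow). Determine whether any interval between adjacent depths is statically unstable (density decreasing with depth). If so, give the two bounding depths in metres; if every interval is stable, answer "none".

Evaluate Δρ/ρ₀ = −αΔT + βΔS across each adjacent pair:
  8–43 m: −αΔT+βΔS = −(1.3 × 10⁻⁴)(+5.4)+(7.7 × 10⁻⁴)(-1.04) = -1.5 × 10⁻³ → UNSTABLE
  43–101 m: −αΔT+βΔS = −(1.3 × 10⁻⁴)(+0.4)+(7.7 × 10⁻⁴)(+0.72) = 5.0 × 10⁻⁴ → stable
  101–119 m: −αΔT+βΔS = −(1.3 × 10⁻⁴)(-6.0)+(7.7 × 10⁻⁴)(-0.01) = 7.7 × 10⁻⁴ → stable
  119–186 m: −αΔT+βΔS = −(1.3 × 10⁻⁴)(-0.8)+(7.7 × 10⁻⁴)(+0.28) = 3.2 × 10⁻⁴ → stable
The 8–43 m interval has Δρ < 0: lighter water underlies denser water.

8–43 m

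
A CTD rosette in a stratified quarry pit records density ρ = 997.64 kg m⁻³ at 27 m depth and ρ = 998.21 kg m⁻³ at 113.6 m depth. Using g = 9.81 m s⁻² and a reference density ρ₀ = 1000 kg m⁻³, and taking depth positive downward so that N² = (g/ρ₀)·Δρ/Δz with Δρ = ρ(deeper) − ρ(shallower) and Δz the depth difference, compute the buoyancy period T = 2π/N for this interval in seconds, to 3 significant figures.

Δρ = 998.21 − 997.64 = 0.57 kg m⁻³ over Δz = 113.6 − 27 = 86.6 m.
N² = (9.81/1000) × (0.57/86.6) = 6.4569 × 10⁻⁵ s⁻².
N = √(6.4569 × 10⁻⁵) = 8.0355 × 10⁻³ rad s⁻¹, so T = 2π/N = 781.93 s ≈ 782 s.

782 s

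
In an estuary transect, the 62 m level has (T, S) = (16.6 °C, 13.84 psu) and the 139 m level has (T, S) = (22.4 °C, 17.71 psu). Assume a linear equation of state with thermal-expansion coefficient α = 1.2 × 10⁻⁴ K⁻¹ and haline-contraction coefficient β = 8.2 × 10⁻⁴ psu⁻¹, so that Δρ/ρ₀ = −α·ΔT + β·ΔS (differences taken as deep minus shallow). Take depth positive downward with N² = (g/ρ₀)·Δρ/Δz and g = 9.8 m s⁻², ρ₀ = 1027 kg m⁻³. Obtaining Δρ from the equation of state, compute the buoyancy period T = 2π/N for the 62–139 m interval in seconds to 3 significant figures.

ΔT = +5.8 K, ΔS = +3.87 psu (deep − shallow).
Δρ/ρ₀ = −αΔT + βΔS = -6.96 × 10⁻⁴ + 3.1734 × 10⁻³ = 2.4774 × 10⁻³, so Δρ ≈ 2.544 kg m⁻³.
N² = (g/ρ₀)·Δρ/Δz = g·(Δρ/ρ₀)/Δz = 9.8 × 2.4774 × 10⁻³ / 77 = 3.1531 × 10⁻⁴ s⁻².
N = √(3.1531 × 10⁻⁴) = 0.017757 rad s⁻¹ → T = 2π/N = 353.84 s ≈ 354 s.

354 s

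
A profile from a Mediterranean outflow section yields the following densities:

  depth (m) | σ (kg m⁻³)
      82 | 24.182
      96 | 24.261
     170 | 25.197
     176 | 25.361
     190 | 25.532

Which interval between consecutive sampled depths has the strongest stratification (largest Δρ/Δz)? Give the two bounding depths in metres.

Compute the density gradient over each adjacent pair:
  82–96 m: Δρ/Δz = 0.079/14 = 5.6 × 10⁻³ kg m⁻⁴
  96–170 m: Δρ/Δz = 0.936/74 = 0.013 kg m⁻⁴
  170–176 m: Δρ/Δz = 0.164/6 = 0.027 kg m⁻⁴
  176–190 m: Δρ/Δz = 0.171/14 = 0.012 kg m⁻⁴
The largest gradient is in the 170–176 m interval — the pycnocline.

170–176 m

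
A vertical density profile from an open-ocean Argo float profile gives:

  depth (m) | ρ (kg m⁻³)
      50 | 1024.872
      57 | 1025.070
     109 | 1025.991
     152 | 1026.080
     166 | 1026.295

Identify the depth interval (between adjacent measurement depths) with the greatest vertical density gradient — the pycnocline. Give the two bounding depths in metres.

Compute the density gradient over each adjacent pair:
  50–57 m: Δρ/Δz = 0.198/7 = 0.028 kg m⁻⁴
  57–109 m: Δρ/Δz = 0.921/52 = 0.018 kg m⁻⁴
  109–152 m: Δρ/Δz = 0.089/43 = 2.1 × 10⁻³ kg m⁻⁴
  152–166 m: Δρ/Δz = 0.215/14 = 0.015 kg m⁻⁴
The largest gradient is in the 50–57 m interval — the pycnocline.

50–57 m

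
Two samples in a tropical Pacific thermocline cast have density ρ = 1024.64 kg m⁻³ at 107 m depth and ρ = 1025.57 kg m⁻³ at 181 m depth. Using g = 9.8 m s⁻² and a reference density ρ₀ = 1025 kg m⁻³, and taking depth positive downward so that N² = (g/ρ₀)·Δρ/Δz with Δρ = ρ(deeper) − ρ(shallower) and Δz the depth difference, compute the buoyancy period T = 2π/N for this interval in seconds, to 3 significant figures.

573 s

Δρ = 1025.57 − 1024.64 = 0.93 kg m⁻³ over Δz = 181 − 107 = 74 m.
N² = (9.8/1025) × (0.93/74) = 1.2016 × 10⁻⁴ s⁻².
N = √(1.2016 × 10⁻⁴) = 0.010962 rad s⁻¹, so T = 2π/N = 573.18 s ≈ 573 s.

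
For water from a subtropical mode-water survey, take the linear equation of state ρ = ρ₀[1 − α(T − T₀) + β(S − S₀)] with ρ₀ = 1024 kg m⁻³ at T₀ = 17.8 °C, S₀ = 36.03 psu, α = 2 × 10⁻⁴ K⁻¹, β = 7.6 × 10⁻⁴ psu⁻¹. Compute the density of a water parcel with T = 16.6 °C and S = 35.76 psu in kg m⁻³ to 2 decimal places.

1024.04 kg m⁻³

T − T₀ = -1.2 K, S − S₀ = -0.27 psu.
Bracket = 1 − α·(-1.2) + β·(-0.27) = 1 + (3.48 × 10⁻⁵) = 1.0000348.
ρ = 1024 × 1.0000348 = 1024.04 kg m⁻³.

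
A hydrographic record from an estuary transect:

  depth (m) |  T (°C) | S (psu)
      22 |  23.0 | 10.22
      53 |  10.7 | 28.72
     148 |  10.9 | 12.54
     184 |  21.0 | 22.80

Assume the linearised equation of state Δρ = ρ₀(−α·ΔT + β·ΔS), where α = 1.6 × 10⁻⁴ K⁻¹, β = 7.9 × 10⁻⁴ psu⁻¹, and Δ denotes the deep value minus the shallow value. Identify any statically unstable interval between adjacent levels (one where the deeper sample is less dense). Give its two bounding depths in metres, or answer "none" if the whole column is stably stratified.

53–148 m

Evaluate Δρ/ρ₀ = −αΔT + βΔS across each adjacent pair:
  22–53 m: −αΔT+βΔS = −(1.6 × 10⁻⁴)(-12.3)+(7.9 × 10⁻⁴)(+18.50) = 0.017 → stable
  53–148 m: −αΔT+βΔS = −(1.6 × 10⁻⁴)(+0.2)+(7.9 × 10⁻⁴)(-16.18) = -0.013 → UNSTABLE
  148–184 m: −αΔT+βΔS = −(1.6 × 10⁻⁴)(+10.1)+(7.9 × 10⁻⁴)(+10.26) = 6.5 × 10⁻³ → stable
The 53–148 m interval has Δρ < 0: lighter water underlies denser water.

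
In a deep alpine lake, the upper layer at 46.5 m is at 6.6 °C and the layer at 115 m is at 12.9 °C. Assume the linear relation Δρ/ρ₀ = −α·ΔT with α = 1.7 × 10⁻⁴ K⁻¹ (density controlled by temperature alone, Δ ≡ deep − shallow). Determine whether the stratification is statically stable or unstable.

ΔT = 12.9 − 6.6 = +6.3 K, so Δρ/ρ₀ = −αΔT = -1.071 × 10⁻³.
Δρ/ρ₀ < 0, so Δρ < 0: deeper water is lighter → statically unstable; the column would overturn.

unstable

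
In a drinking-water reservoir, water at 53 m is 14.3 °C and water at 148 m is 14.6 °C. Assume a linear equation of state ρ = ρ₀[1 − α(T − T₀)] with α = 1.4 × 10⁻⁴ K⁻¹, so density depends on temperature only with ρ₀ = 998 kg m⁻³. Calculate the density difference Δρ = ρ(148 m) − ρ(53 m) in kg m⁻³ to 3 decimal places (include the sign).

ΔT = +0.3 K, Δρ/ρ₀ = −αΔT = -4.20 × 10⁻⁵.
Δρ = 998 × (-4.20 × 10⁻⁵) = -0.042 kg m⁻³.
Negative Δρ: lighter below, statically unstable.

-0.042 kg m⁻³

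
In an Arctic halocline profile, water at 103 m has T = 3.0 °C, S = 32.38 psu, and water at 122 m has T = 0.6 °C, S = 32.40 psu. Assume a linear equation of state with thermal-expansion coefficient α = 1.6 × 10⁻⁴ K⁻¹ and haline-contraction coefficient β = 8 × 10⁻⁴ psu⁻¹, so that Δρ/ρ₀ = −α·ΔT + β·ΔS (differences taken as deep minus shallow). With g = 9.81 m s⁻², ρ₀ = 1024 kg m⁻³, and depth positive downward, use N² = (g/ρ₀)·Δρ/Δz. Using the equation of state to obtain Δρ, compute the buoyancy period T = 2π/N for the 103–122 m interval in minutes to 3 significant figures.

7.29 min

ΔT = -2.4 K, ΔS = +0.02 psu (deep − shallow).
Δρ/ρ₀ = −αΔT + βΔS = 3.84 × 10⁻⁴ + 1.60 × 10⁻⁵ = 4.00 × 10⁻⁴, so Δρ ≈ 0.4096 kg m⁻³.
N² = (g/ρ₀)·Δρ/Δz = g·(Δρ/ρ₀)/Δz = 9.81 × 4.00 × 10⁻⁴ / 19 = 2.0653 × 10⁻⁴ s⁻².
N = √(2.0653 × 10⁻⁴) = 0.014371 rad s⁻¹ → T = 2π/N = 437.21 s = 7.2868 min ≈ 7.29 min.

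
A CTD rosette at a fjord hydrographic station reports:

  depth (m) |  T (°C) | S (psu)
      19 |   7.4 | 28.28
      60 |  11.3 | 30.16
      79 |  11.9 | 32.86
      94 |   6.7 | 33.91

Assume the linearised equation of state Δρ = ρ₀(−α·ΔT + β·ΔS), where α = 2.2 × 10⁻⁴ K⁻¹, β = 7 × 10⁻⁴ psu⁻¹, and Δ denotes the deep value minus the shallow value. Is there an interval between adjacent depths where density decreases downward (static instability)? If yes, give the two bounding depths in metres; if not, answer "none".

Evaluate Δρ/ρ₀ = −αΔT + βΔS across each adjacent pair:
  19–60 m: −αΔT+βΔS = −(2.2 × 10⁻⁴)(+3.9)+(7 × 10⁻⁴)(+1.88) = 4.6 × 10⁻⁴ → stable
  60–79 m: −αΔT+βΔS = −(2.2 × 10⁻⁴)(+0.6)+(7 × 10⁻⁴)(+2.70) = 1.8 × 10⁻³ → stable
  79–94 m: −αΔT+βΔS = −(2.2 × 10⁻⁴)(-5.2)+(7 × 10⁻⁴)(+1.05) = 1.9 × 10⁻³ → stable
Every interval has Δρ > 0: the column is stably stratified throughout.

none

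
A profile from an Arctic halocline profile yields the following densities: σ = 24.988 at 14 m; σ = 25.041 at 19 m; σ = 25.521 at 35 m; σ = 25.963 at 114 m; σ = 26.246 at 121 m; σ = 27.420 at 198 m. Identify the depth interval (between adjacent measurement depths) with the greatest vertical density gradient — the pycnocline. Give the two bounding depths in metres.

Compute the density gradient over each adjacent pair:
  14–19 m: Δρ/Δz = 0.053/5 = 0.011 kg m⁻⁴
  19–35 m: Δρ/Δz = 0.480/16 = 0.030 kg m⁻⁴
  35–114 m: Δρ/Δz = 0.442/79 = 5.6 × 10⁻³ kg m⁻⁴
  114–121 m: Δρ/Δz = 0.283/7 = 0.040 kg m⁻⁴
  121–198 m: Δρ/Δz = 1.174/77 = 0.015 kg m⁻⁴
The largest gradient is in the 114–121 m interval — the pycnocline.

114–121 m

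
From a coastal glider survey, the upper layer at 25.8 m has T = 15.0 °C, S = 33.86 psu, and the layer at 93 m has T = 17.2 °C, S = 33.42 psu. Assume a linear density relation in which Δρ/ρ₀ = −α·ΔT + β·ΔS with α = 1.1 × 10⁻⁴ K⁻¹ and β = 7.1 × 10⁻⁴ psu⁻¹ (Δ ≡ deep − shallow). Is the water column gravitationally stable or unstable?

ΔT = 17.2 − 15.0 = +2.2 K and ΔS = 33.42 − 33.86 = -0.44 psu (deep − shallow).
−αΔT = -2.42 × 10⁻⁴; βΔS = -3.124 × 10⁻⁴; sum Δρ/ρ₀ = -5.544 × 10⁻⁴.
Δρ/ρ₀ < 0, so Δρ < 0: deeper water is lighter → statically unstable; the column would overturn.

unstable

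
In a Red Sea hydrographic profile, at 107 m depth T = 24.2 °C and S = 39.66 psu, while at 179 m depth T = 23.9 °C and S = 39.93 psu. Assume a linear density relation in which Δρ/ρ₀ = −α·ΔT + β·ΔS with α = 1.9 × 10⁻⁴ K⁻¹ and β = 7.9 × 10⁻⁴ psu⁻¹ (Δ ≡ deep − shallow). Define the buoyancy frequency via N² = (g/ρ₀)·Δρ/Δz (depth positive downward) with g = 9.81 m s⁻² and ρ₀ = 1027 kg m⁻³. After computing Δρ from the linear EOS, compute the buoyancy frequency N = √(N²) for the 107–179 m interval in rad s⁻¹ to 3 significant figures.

ΔT = -0.3 K, ΔS = +0.27 psu (deep − shallow).
Δρ/ρ₀ = −αΔT + βΔS = 5.70 × 10⁻⁵ + 2.133 × 10⁻⁴ = 2.703 × 10⁻⁴, so Δρ ≈ 0.2776 kg m⁻³.
N² = (g/ρ₀)·Δρ/Δz = g·(Δρ/ρ₀)/Δz = 9.81 × 2.703 × 10⁻⁴ / 72 = 3.6828 × 10⁻⁵ s⁻².
N = √(3.6828 × 10⁻⁵) = 6.0686 × 10⁻³ rad s⁻¹ ≈ 6.07 × 10⁻³ rad s⁻¹.

6.07 × 10⁻³ rad s⁻¹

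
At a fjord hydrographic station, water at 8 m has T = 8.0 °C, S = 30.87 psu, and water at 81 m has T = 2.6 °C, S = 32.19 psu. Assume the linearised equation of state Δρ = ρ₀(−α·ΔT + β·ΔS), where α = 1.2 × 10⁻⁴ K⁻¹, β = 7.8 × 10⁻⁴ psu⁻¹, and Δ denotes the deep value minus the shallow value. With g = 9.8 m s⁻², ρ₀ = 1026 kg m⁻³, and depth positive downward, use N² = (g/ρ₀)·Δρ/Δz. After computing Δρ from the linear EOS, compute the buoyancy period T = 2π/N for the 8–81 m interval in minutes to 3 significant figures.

ΔT = -5.4 K, ΔS = +1.32 psu (deep − shallow).
Δρ/ρ₀ = −αΔT + βΔS = 6.48 × 10⁻⁴ + 1.0296 × 10⁻³ = 1.6776 × 10⁻³, so Δρ ≈ 1.721 kg m⁻³.
N² = (g/ρ₀)·Δρ/Δz = g·(Δρ/ρ₀)/Δz = 9.8 × 1.6776 × 10⁻³ / 73 = 2.2521 × 10⁻⁴ s⁻².
N = √(2.2521 × 10⁻⁴) = 0.015007 rad s⁻¹ → T = 2π/N = 418.68 s = 6.9780 min ≈ 6.98 min.

6.98 min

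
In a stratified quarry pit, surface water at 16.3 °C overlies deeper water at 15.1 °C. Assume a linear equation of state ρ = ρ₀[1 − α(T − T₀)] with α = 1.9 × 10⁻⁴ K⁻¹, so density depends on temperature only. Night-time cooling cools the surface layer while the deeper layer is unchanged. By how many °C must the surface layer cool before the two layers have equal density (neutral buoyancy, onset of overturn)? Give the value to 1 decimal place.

1.2 °C

With temperature the only control, equal density requires T_surf′ = T_deep.
T_surf′ = 15.1 °C.
Cooling required: 16.3 − 15.1 = 1.2 °C.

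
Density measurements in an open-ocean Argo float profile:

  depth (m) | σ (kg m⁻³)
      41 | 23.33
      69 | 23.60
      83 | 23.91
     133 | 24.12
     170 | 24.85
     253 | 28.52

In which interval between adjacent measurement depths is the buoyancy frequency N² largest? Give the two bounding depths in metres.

Compute the density gradient over each adjacent pair:
  41–69 m: Δρ/Δz = 0.27/28 = 9.6 × 10⁻³ kg m⁻⁴
  69–83 m: Δρ/Δz = 0.31/14 = 0.022 kg m⁻⁴
  83–133 m: Δρ/Δz = 0.21/50 = 4.2 × 10⁻³ kg m⁻⁴
  133–170 m: Δρ/Δz = 0.73/37 = 0.020 kg m⁻⁴
  170–253 m: Δρ/Δz = 3.67/83 = 0.044 kg m⁻⁴
The largest gradient is in the 170–253 m interval — the pycnocline.

170–253 m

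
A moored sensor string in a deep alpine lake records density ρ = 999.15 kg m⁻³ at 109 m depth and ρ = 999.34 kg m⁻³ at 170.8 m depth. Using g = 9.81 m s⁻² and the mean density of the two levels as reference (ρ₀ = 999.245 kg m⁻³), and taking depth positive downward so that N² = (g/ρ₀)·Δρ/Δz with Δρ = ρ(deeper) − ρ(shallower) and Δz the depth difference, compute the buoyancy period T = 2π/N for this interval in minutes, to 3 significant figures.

19.1 min

Δρ = 999.34 − 999.15 = 0.19 kg m⁻³ over Δz = 170.8 − 109 = 61.8 m.
N² = (9.81/999.245) × (0.19/61.8) = 3.0183 × 10⁻⁵ s⁻².
N = √(3.0183 × 10⁻⁵) = 5.4939 × 10⁻³ rad s⁻¹, so T = 2π/N = 1.1437 × 10³ s = 19.062 min ≈ 19.1 min.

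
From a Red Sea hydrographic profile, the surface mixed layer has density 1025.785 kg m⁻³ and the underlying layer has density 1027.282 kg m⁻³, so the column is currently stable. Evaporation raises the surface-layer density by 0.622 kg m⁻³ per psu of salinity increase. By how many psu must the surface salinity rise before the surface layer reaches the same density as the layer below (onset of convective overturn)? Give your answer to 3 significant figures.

2.41 psu

Density deficit of the surface layer: 1027.282 − 1025.785 = 1.497 kg m⁻³.
Required change = 1.497 / 0.622 = 2.41 psu.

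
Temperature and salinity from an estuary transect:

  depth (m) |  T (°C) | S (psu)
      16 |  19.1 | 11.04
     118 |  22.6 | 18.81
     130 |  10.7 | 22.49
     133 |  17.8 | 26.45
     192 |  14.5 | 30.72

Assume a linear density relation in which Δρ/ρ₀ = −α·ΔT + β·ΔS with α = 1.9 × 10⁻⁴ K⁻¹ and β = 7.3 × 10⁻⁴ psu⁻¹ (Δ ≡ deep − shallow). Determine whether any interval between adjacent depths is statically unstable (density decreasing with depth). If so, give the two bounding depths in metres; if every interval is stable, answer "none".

Evaluate Δρ/ρ₀ = −αΔT + βΔS across each adjacent pair:
  16–118 m: −αΔT+βΔS = −(1.9 × 10⁻⁴)(+3.5)+(7.3 × 10⁻⁴)(+7.77) = 5.0 × 10⁻³ → stable
  118–130 m: −αΔT+βΔS = −(1.9 × 10⁻⁴)(-11.9)+(7.3 × 10⁻⁴)(+3.68) = 4.9 × 10⁻³ → stable
  130–133 m: −αΔT+βΔS = −(1.9 × 10⁻⁴)(+7.1)+(7.3 × 10⁻⁴)(+3.96) = 1.5 × 10⁻³ → stable
  133–192 m: −αΔT+βΔS = −(1.9 × 10⁻⁴)(-3.3)+(7.3 × 10⁻⁴)(+4.27) = 3.7 × 10⁻³ → stable
Every interval has Δρ > 0: the column is stably stratified throughout.

none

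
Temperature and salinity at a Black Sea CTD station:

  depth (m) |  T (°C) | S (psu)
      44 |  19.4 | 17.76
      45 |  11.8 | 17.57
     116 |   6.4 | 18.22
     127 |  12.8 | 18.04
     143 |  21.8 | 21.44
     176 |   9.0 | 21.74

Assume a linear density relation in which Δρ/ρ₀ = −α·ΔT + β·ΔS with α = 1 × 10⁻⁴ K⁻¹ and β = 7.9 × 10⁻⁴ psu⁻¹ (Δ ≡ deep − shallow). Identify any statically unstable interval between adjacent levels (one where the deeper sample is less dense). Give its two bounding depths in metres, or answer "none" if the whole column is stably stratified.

Evaluate Δρ/ρ₀ = −αΔT + βΔS across each adjacent pair:
  44–45 m: −αΔT+βΔS = −(1 × 10⁻⁴)(-7.6)+(7.9 × 10⁻⁴)(-0.19) = 6.1 × 10⁻⁴ → stable
  45–116 m: −αΔT+βΔS = −(1 × 10⁻⁴)(-5.4)+(7.9 × 10⁻⁴)(+0.65) = 1.1 × 10⁻³ → stable
  116–127 m: −αΔT+βΔS = −(1 × 10⁻⁴)(+6.4)+(7.9 × 10⁻⁴)(-0.18) = -7.8 × 10⁻⁴ → UNSTABLE
  127–143 m: −αΔT+βΔS = −(1 × 10⁻⁴)(+9.0)+(7.9 × 10⁻⁴)(+3.40) = 1.8 × 10⁻³ → stable
  143–176 m: −αΔT+βΔS = −(1 × 10⁻⁴)(-12.8)+(7.9 × 10⁻⁴)(+0.30) = 1.5 × 10⁻³ → stable
The 116–127 m interval has Δρ < 0: lighter water underlies denser water.

116–127 m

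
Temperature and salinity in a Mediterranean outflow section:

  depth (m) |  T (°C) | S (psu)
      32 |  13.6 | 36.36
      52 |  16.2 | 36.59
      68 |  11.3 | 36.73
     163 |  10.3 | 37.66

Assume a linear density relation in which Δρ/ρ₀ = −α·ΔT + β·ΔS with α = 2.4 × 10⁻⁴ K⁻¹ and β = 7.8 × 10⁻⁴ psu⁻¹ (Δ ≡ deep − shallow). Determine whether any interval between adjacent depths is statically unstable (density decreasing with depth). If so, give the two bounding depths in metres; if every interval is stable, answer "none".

Evaluate Δρ/ρ₀ = −αΔT + βΔS across each adjacent pair:
  32–52 m: −αΔT+βΔS = −(2.4 × 10⁻⁴)(+2.6)+(7.8 × 10⁻⁴)(+0.23) = -4.4 × 10⁻⁴ → UNSTABLE
  52–68 m: −αΔT+βΔS = −(2.4 × 10⁻⁴)(-4.9)+(7.8 × 10⁻⁴)(+0.14) = 1.3 × 10⁻³ → stable
  68–163 m: −αΔT+βΔS = −(2.4 × 10⁻⁴)(-1.0)+(7.8 × 10⁻⁴)(+0.93) = 9.7 × 10⁻⁴ → stable
The 32–52 m interval has Δρ < 0: lighter water underlies denser water.

32–52 m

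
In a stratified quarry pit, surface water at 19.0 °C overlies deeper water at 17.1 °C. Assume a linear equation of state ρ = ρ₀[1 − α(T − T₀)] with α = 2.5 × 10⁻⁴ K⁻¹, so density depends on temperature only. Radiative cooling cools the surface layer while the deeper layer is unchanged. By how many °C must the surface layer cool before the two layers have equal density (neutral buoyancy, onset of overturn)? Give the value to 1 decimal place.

1.9 °C

With temperature the only control, equal density requires T_surf′ = T_deep.
T_surf′ = 17.1 °C.
Cooling required: 19.0 − 17.1 = 1.9 °C.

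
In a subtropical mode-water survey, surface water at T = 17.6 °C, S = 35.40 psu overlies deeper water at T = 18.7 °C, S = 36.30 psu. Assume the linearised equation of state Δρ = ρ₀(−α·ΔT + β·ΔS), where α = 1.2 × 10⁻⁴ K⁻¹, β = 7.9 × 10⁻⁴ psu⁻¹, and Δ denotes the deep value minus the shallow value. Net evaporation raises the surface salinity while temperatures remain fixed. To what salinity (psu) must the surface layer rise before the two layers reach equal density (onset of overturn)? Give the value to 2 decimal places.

36.13 psu

Neutral buoyancy requires −α(T_deep − T_surf) + β(S_deep − S_surf′) = 0.
S_surf′ = S_deep − (α/β)·ΔT = 36.30 − (1.2 × 10⁻⁴/7.9 × 10⁻⁴)·(+1.1) = 36.1329 psu.
Increase required: 36.1329 − 35.40 = 0.7329 psu.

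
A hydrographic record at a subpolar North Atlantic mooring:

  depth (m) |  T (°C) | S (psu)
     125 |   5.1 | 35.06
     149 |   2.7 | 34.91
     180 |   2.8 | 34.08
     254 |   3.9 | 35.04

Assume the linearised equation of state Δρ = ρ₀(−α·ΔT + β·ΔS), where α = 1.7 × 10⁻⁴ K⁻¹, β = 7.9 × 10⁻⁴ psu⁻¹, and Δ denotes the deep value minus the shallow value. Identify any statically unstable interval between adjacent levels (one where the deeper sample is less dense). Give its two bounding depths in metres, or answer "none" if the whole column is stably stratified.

149–180 m

Evaluate Δρ/ρ₀ = −αΔT + βΔS across each adjacent pair:
  125–149 m: −αΔT+βΔS = −(1.7 × 10⁻⁴)(-2.4)+(7.9 × 10⁻⁴)(-0.15) = 2.9 × 10⁻⁴ → stable
  149–180 m: −αΔT+βΔS = −(1.7 × 10⁻⁴)(+0.1)+(7.9 × 10⁻⁴)(-0.83) = -6.7 × 10⁻⁴ → UNSTABLE
  180–254 m: −αΔT+βΔS = −(1.7 × 10⁻⁴)(+1.1)+(7.9 × 10⁻⁴)(+0.96) = 5.7 × 10⁻⁴ → stable
The 149–180 m interval has Δρ < 0: lighter water underlies denser water.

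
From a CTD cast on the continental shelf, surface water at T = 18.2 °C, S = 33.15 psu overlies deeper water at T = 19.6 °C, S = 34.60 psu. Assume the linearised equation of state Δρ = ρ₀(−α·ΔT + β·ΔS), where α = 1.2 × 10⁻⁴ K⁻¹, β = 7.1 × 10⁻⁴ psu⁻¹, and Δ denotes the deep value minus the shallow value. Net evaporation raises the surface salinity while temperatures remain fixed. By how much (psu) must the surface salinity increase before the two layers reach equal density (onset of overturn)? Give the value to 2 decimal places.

1.21 psu

Neutral buoyancy requires −α(T_deep − T_surf) + β(S_deep − S_surf′) = 0.
S_surf′ = S_deep − (α/β)·ΔT = 34.60 − (1.2 × 10⁻⁴/7.1 × 10⁻⁴)·(+1.4) = 34.3634 psu.
Increase required: 34.3634 − 33.15 = 1.2134 psu.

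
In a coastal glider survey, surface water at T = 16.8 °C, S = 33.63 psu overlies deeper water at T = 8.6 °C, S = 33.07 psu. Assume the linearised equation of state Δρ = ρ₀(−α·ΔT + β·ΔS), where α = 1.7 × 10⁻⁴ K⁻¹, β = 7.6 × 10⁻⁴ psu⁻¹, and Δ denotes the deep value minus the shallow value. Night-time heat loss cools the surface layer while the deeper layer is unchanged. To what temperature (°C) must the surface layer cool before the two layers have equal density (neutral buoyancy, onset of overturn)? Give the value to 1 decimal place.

Neutral buoyancy requires Δρ = 0, i.e. −α(T_deep − T_surf′) + β(S_deep − S_surf) = 0.
T_surf′ = T_deep − (β/α)·ΔS = 8.6 − (7.6 × 10⁻⁴/1.7 × 10⁻⁴)·(-0.56) = 11.104 °C.
Cooling required: 16.8 − (11.104) = 5.696 °C.

11.1 °C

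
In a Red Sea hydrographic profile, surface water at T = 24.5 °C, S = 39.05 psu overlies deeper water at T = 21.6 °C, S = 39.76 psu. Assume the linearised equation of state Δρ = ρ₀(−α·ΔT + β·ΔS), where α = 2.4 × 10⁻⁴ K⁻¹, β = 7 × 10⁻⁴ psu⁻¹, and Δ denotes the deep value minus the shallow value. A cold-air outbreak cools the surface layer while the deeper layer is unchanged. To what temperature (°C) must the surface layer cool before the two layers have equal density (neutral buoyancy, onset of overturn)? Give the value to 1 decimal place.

19.5 °C

Neutral buoyancy requires Δρ = 0, i.e. −α(T_deep − T_surf′) + β(S_deep − S_surf) = 0.
T_surf′ = T_deep − (β/α)·ΔS = 21.6 − (7 × 10⁻⁴/2.4 × 10⁻⁴)·(+0.71) = 19.529 °C.
Cooling required: 24.5 − (19.529) = 4.971 °C.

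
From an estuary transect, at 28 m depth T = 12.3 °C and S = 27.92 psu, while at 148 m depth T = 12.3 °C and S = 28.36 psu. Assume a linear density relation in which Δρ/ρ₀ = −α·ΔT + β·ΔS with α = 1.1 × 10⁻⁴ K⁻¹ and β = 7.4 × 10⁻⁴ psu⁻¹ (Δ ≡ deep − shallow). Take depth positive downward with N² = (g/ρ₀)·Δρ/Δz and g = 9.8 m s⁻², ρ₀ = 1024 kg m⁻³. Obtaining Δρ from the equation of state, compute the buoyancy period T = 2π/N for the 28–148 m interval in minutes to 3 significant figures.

20.3 min

ΔT = +0.0 K, ΔS = +0.44 psu (deep − shallow).
Δρ/ρ₀ = −αΔT + βΔS = 0 + 3.256 × 10⁻⁴ = 3.256 × 10⁻⁴, so Δρ ≈ 0.3334 kg m⁻³.
N² = (g/ρ₀)·Δρ/Δz = g·(Δρ/ρ₀)/Δz = 9.8 × 3.256 × 10⁻⁴ / 120 = 2.6591 × 10⁻⁵ s⁻².
N = √(2.6591 × 10⁻⁵) = 5.1566 × 10⁻³ rad s⁻¹ → T = 2π/N = 1.2185 × 10³ s = 20.308 min ≈ 20.3 min.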